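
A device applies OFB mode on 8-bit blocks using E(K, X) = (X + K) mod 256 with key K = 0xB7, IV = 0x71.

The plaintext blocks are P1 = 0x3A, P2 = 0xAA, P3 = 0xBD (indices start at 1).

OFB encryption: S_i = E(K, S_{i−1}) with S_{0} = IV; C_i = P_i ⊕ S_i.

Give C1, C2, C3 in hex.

C1 = 0x12, C2 = 0x75, C3 = 0x2B

C1: S = E(K, 0x71) = 0x28; 0x3A ⊕ 0x28 = 0x12.
C2: S = E(K, 0x28) = 0xDF; 0xAA ⊕ 0xDF = 0x75.
C3: S = E(K, 0xDF) = 0x96; 0xBD ⊕ 0x96 = 0x2B.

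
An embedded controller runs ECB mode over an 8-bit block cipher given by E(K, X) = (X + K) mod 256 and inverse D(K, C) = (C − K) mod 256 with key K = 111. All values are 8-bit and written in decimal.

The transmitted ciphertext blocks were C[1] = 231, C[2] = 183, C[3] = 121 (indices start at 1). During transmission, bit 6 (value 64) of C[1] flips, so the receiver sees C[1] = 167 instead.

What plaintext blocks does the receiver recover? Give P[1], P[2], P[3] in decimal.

ECB decryption: P_i = D(K, C_i).
Only C[1] changed, to 167. In ECB, a change in C_i affects only P_i. Decrypting the received ciphertext:
P[1]: D(K, 167) = 56.
P[2]: D(K, 183) = 72.
P[3]: D(K, 121) = 10.
Blocks that differ from the original plaintext: P[1].

P[1] = 56, P[2] = 72, P[3] = 10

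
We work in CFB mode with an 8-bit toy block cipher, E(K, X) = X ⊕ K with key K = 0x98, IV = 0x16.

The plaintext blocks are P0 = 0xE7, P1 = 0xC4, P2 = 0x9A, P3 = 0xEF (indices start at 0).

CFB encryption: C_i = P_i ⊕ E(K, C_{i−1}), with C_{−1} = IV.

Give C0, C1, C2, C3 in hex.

C0 = 0x69, C1 = 0x35, C2 = 0x37, C3 = 0x40

C0: E(K, 0x16) = 0x8E; 0xE7 ⊕ 0x8E = 0x69.
C1: E(K, 0x69) = 0xF1; 0xC4 ⊕ 0xF1 = 0x35.
C2: E(K, 0x35) = 0xAD; 0x9A ⊕ 0xAD = 0x37.
C3: E(K, 0x37) = 0xAF; 0xEF ⊕ 0xAF = 0x40.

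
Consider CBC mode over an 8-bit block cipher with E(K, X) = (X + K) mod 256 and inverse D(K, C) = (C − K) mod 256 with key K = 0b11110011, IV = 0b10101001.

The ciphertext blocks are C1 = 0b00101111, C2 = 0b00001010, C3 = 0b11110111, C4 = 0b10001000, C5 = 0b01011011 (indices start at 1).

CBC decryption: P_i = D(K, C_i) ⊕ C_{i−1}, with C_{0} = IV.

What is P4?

P4 = 0b01100010

P4: D(K, 0b10001000) = 0b10010101; 0b10010101 ⊕ 0b11110111 = 0b01100010.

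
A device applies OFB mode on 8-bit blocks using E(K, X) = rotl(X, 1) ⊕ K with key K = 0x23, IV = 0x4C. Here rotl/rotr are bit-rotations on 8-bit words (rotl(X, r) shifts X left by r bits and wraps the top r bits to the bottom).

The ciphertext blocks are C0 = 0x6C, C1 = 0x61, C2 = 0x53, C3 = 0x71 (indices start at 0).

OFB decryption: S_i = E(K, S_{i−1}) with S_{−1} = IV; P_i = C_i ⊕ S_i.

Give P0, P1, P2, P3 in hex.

P0: S = E(K, 0x4C) = 0xBB; 0x6C ⊕ 0xBB = 0xD7.
P1: S = E(K, 0xBB) = 0x54; 0x61 ⊕ 0x54 = 0x35.
P2: S = E(K, 0x54) = 0x8B; 0x53 ⊕ 0x8B = 0xD8.
P3: S = E(K, 0x8B) = 0x34; 0x71 ⊕ 0x34 = 0x45.

P0 = 0xD7, P1 = 0x35, P2 = 0xD8, P3 = 0x45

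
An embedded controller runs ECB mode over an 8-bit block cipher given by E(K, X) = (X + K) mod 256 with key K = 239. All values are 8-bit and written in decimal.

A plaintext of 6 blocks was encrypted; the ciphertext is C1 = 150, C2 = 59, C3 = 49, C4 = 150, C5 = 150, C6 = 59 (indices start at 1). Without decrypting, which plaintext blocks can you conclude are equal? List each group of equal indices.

P1 = P4 = P5; P2 = P6

ECB encrypts each block independently with the same key, so equal ciphertext blocks imply equal plaintext blocks.
C1 = C4 = C5 = 150, so P1 = P4 = P5.
C2 = C6 = 59, so P2 = P6.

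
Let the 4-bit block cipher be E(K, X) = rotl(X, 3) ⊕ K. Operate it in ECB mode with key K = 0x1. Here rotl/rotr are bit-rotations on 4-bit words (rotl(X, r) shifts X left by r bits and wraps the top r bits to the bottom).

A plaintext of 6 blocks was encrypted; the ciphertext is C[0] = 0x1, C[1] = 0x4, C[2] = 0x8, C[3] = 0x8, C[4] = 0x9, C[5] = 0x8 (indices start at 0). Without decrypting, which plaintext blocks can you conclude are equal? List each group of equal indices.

ECB encrypts each block independently with the same key, so equal ciphertext blocks imply equal plaintext blocks.
C[2] = C[3] = C[5] = 0x8, so P[2] = P[3] = P[5].

P[2] = P[3] = P[5]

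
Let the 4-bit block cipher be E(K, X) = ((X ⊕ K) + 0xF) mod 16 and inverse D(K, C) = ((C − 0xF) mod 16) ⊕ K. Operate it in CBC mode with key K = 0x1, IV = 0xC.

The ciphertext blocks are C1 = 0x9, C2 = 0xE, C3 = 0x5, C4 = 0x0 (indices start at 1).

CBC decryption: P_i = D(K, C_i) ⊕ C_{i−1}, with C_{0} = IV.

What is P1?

P1 = 0x7

P1: D(K, 0x9) = 0xB; 0xB ⊕ 0xC = 0x7.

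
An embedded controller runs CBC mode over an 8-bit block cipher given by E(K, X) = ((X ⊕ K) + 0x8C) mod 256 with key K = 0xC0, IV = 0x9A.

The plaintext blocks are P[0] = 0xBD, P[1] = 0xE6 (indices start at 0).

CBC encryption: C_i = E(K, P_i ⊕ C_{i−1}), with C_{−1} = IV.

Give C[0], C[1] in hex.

C[0] = 0x73, C[1] = 0xE1

C[0]: P[0] ⊕ 0x9A = 0x27; E(K, 0x27) = 0x73.
C[1]: P[1] ⊕ 0x73 = 0x95; E(K, 0x95) = 0xE1.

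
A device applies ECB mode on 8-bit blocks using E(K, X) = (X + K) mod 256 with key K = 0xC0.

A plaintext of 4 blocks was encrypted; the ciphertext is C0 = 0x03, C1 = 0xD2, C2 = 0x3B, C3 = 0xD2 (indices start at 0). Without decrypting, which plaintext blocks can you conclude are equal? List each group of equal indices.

ECB encrypts each block independently with the same key, so equal ciphertext blocks imply equal plaintext blocks.
C1 = C3 = 0xD2, so P1 = P3.

P1 = P3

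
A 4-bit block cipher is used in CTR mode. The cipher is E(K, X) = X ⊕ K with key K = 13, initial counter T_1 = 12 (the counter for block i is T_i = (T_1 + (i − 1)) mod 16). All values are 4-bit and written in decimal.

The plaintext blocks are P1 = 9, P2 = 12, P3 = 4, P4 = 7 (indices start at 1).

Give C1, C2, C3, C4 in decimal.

CTR encryption: S_i = E(K, T_i) where T_i is the counter for block i; C_i = P_i ⊕ S_i.
C1: T = 12, S = E(K, T) = 1; 9 ⊕ 1 = 8.
C2: T = 13, S = E(K, T) = 0; 12 ⊕ 0 = 12.
C3: T = 14, S = E(K, T) = 3; 4 ⊕ 3 = 7.
C4: T = 15, S = E(K, T) = 2; 7 ⊕ 2 = 5.

C1 = 8, C2 = 12, C3 = 7, C4 = 5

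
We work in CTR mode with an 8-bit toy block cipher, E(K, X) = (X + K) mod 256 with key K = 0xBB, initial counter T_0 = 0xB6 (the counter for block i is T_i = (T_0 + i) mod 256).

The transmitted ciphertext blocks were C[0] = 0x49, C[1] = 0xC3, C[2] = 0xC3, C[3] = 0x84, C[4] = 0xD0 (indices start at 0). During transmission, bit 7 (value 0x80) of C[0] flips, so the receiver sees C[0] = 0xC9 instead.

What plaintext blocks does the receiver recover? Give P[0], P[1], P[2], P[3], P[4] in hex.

P[0] = 0xB8, P[1] = 0xB1, P[2] = 0xB0, P[3] = 0xF0, P[4] = 0xA5

CTR decryption: S_i = E(K, T_i) where T_i is the counter for block i; P_i = C_i ⊕ S_i.
Only C[0] changed, to 0xC9. In CTR, a change in C_i flips the same bit in P_i only; the keystream is unaffected. Decrypting the received ciphertext:
P[0]: T = 0xB6, S = E(K, T) = 0x71; 0xC9 ⊕ 0x71 = 0xB8.
P[1]: T = 0xB7, S = E(K, T) = 0x72; 0xC3 ⊕ 0x72 = 0xB1.
P[2]: T = 0xB8, S = E(K, T) = 0x73; 0xC3 ⊕ 0x73 = 0xB0.
P[3]: T = 0xB9, S = E(K, T) = 0x74; 0x84 ⊕ 0x74 = 0xF0.
P[4]: T = 0xBA, S = E(K, T) = 0x75; 0xD0 ⊕ 0x75 = 0xA5.
Blocks that differ from the original plaintext: P[0].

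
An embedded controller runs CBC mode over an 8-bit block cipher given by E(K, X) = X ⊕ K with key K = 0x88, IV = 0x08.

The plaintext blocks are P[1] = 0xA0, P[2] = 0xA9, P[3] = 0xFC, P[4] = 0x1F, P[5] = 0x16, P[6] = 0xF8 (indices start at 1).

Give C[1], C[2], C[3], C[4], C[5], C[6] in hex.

C[1] = 0x20, C[2] = 0x01, C[3] = 0x75, C[4] = 0xE2, C[5] = 0x7C, C[6] = 0x0C

CBC encryption: C_i = E(K, P_i ⊕ C_{i−1}), with C_{0} = IV.
C[1]: P[1] ⊕ 0x08 = 0xA8; E(K, 0xA8) = 0x20.
C[2]: P[2] ⊕ 0x20 = 0x89; E(K, 0x89) = 0x01.
C[3]: P[3] ⊕ 0x01 = 0xFD; E(K, 0xFD) = 0x75.
C[4]: P[4] ⊕ 0x75 = 0x6A; E(K, 0x6A) = 0xE2.
C[5]: P[5] ⊕ 0xE2 = 0xF4; E(K, 0xF4) = 0x7C.
C[6]: P[6] ⊕ 0x7C = 0x84; E(K, 0x84) = 0x0C.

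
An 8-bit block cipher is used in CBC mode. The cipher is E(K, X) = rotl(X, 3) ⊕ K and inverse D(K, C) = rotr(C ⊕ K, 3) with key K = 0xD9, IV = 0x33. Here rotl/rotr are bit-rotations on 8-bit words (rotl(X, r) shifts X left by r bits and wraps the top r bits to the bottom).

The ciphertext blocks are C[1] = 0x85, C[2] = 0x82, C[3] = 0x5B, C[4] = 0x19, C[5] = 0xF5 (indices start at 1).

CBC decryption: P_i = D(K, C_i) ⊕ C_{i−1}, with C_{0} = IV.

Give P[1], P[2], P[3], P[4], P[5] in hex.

P[1] = 0xB8, P[2] = 0xEE, P[3] = 0xD2, P[4] = 0x43, P[5] = 0x9C

P[1]: D(K, 0x85) = 0x8B; 0x8B ⊕ 0x33 = 0xB8.
P[2]: D(K, 0x82) = 0x6B; 0x6B ⊕ 0x85 = 0xEE.
P[3]: D(K, 0x5B) = 0x50; 0x50 ⊕ 0x82 = 0xD2.
P[4]: D(K, 0x19) = 0x18; 0x18 ⊕ 0x5B = 0x43.
P[5]: D(K, 0xF5) = 0x85; 0x85 ⊕ 0x19 = 0x9C.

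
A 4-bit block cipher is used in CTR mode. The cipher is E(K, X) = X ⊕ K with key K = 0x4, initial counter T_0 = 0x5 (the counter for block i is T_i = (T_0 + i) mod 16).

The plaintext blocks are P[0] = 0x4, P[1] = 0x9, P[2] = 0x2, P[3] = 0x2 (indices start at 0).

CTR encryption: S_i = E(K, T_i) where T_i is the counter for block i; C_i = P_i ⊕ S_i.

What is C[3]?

C[0]: T = 0x5, S = E(K, T) = 0x1; 0x4 ⊕ 0x1 = 0x5.
C[1]: T = 0x6, S = E(K, T) = 0x2; 0x9 ⊕ 0x2 = 0xB.
C[2]: T = 0x7, S = E(K, T) = 0x3; 0x2 ⊕ 0x3 = 0x1.
C[3]: T = 0x8, S = E(K, T) = 0xC; 0x2 ⊕ 0xC = 0xE.

C[3] = 0xE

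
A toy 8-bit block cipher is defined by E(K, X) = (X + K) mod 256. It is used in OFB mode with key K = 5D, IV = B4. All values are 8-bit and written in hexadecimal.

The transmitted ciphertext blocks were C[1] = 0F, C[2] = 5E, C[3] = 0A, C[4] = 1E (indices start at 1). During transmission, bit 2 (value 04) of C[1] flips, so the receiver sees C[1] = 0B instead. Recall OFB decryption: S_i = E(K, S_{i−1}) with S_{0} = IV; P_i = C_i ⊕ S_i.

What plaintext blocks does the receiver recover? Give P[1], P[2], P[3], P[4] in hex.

Only C[1] changed, to 0B. In OFB, a change in C_i flips the same bit in P_i only; the keystream is unaffected. Decrypting the received ciphertext:
P[1]: S = E(K, B4) = 11; 0B ⊕ 11 = 1A.
P[2]: S = E(K, 11) = 6E; 5E ⊕ 6E = 30.
P[3]: S = E(K, 6E) = CB; 0A ⊕ CB = C1.
P[4]: S = E(K, CB) = 28; 1E ⊕ 28 = 36.
Blocks that differ from the original plaintext: P[1].

P[1] = 1A, P[2] = 30, P[3] = C1, P[4] = 36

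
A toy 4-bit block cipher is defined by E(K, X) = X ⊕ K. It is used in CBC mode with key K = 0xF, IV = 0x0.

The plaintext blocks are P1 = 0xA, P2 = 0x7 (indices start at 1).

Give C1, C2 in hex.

C1 = 0x5, C2 = 0xD

CBC encryption: C_i = E(K, P_i ⊕ C_{i−1}), with C_{0} = IV.
C1: P1 ⊕ 0x0 = 0xA; E(K, 0xA) = 0x5.
C2: P2 ⊕ 0x5 = 0x2; E(K, 0x2) = 0xD.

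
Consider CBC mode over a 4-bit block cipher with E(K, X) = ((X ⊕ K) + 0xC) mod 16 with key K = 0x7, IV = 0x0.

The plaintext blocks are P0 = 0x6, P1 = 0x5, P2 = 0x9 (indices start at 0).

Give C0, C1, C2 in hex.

C0 = 0xD, C1 = 0xB, C2 = 0x1

CBC encryption: C_i = E(K, P_i ⊕ C_{i−1}), with C_{−1} = IV.
C0: P0 ⊕ 0x0 = 0x6; E(K, 0x6) = 0xD.
C1: P1 ⊕ 0xD = 0x8; E(K, 0x8) = 0xB.
C2: P2 ⊕ 0xB = 0x2; E(K, 0x2) = 0x1.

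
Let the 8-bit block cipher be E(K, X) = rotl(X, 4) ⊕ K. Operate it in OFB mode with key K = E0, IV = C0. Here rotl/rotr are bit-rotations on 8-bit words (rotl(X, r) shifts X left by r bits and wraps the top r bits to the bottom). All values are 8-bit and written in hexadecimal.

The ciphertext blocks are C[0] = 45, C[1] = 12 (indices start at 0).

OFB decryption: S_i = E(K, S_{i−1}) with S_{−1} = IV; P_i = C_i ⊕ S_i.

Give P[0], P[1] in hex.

P[0] = A9, P[1] = 3C

P[0]: S = E(K, C0) = EC; 45 ⊕ EC = A9.
P[1]: S = E(K, EC) = 2E; 12 ⊕ 2E = 3C.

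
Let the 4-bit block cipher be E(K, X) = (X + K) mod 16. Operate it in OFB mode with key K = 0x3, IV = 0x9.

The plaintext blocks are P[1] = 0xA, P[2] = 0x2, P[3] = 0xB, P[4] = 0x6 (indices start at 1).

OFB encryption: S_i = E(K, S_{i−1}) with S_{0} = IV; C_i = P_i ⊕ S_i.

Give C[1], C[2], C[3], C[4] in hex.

C[1] = 0x6, C[2] = 0xD, C[3] = 0x9, C[4] = 0x3

C[1]: S = E(K, 0x9) = 0xC; 0xA ⊕ 0xC = 0x6.
C[2]: S = E(K, 0xC) = 0xF; 0x2 ⊕ 0xF = 0xD.
C[3]: S = E(K, 0xF) = 0x2; 0xB ⊕ 0x2 = 0x9.
C[4]: S = E(K, 0x2) = 0x5; 0x6 ⊕ 0x5 = 0x3.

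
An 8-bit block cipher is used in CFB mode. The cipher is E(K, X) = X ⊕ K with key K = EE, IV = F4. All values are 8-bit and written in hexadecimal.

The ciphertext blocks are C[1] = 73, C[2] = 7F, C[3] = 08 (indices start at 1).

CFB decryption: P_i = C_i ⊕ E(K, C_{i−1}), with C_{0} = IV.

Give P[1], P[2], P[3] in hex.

P[1] = 69, P[2] = E2, P[3] = 99

P[1]: E(K, F4) = 1A; 73 ⊕ 1A = 69.
P[2]: E(K, 73) = 9D; 7F ⊕ 9D = E2.
P[3]: E(K, 7F) = 91; 08 ⊕ 91 = 99.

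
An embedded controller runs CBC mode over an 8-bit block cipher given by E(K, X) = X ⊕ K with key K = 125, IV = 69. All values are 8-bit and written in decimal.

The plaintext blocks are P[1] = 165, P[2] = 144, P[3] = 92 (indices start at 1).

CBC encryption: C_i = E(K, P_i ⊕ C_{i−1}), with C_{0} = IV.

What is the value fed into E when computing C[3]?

C[1]: P[1] ⊕ 69 = 224; E(K, 224) = 157.
C[2]: P[2] ⊕ 157 = 13; E(K, 13) = 112.
C[3]: P[3] ⊕ 112 = 44; E(K, 44) = 81.
So the input to E for block [3] is 44.

44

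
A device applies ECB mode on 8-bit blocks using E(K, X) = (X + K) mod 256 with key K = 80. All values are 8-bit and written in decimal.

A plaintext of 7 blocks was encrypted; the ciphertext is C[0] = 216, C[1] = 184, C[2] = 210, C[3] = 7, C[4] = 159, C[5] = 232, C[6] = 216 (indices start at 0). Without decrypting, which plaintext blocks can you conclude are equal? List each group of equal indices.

P[0] = P[6]

ECB encrypts each block independently with the same key, so equal ciphertext blocks imply equal plaintext blocks.
C[0] = C[6] = 216, so P[0] = P[6].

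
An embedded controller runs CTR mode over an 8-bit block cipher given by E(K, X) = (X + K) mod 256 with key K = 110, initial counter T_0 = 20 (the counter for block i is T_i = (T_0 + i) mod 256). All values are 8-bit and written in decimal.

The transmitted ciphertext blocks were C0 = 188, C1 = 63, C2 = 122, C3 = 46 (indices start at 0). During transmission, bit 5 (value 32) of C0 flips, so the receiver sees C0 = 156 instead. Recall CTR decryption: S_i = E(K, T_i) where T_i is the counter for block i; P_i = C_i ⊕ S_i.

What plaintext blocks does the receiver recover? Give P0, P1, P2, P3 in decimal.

Only C0 changed, to 156. In CTR, a change in C_i flips the same bit in P_i only; the keystream is unaffected. Decrypting the received ciphertext:
P0: T = 20, S = E(K, T) = 130; 156 ⊕ 130 = 30.
P1: T = 21, S = E(K, T) = 131; 63 ⊕ 131 = 188.
P2: T = 22, S = E(K, T) = 132; 122 ⊕ 132 = 254.
P3: T = 23, S = E(K, T) = 133; 46 ⊕ 133 = 171.
Blocks that differ from the original plaintext: P0.

P0 = 30, P1 = 188, P2 = 254, P3 = 171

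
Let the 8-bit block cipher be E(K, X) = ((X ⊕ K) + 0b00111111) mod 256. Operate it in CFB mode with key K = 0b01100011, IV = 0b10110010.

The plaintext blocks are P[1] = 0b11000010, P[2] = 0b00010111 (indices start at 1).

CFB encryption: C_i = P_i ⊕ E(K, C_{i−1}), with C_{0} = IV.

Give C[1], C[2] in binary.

C[1] = 0b11010010, C[2] = 0b11100111

C[1]: E(K, 0b10110010) = 0b00010000; 0b11000010 ⊕ 0b00010000 = 0b11010010.
C[2]: E(K, 0b11010010) = 0b11110000; 0b00010111 ⊕ 0b11110000 = 0b11100111.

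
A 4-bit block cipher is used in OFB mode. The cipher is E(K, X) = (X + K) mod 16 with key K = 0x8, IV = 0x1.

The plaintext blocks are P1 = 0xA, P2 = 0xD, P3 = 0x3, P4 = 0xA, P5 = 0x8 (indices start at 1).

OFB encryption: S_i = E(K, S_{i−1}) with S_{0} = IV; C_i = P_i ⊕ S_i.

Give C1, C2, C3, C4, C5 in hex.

C1: S = E(K, 0x1) = 0x9; 0xA ⊕ 0x9 = 0x3.
C2: S = E(K, 0x9) = 0x1; 0xD ⊕ 0x1 = 0xC.
C3: S = E(K, 0x1) = 0x9; 0x3 ⊕ 0x9 = 0xA.
C4: S = E(K, 0x9) = 0x1; 0xA ⊕ 0x1 = 0xB.
C5: S = E(K, 0x1) = 0x9; 0x8 ⊕ 0x9 = 0x1.

C1 = 0x3, C2 = 0xC, C3 = 0xA, C4 = 0xB, C5 = 0x1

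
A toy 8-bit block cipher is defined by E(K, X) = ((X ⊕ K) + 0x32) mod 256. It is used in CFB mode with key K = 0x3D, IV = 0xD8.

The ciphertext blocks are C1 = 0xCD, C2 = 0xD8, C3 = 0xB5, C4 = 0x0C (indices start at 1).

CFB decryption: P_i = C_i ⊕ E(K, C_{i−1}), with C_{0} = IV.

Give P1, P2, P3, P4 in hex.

P1: E(K, 0xD8) = 0x17; 0xCD ⊕ 0x17 = 0xDA.
P2: E(K, 0xCD) = 0x22; 0xD8 ⊕ 0x22 = 0xFA.
P3: E(K, 0xD8) = 0x17; 0xB5 ⊕ 0x17 = 0xA2.
P4: E(K, 0xB5) = 0xBA; 0x0C ⊕ 0xBA = 0xB6.

P1 = 0xDA, P2 = 0xFA, P3 = 0xA2, P4 = 0xB6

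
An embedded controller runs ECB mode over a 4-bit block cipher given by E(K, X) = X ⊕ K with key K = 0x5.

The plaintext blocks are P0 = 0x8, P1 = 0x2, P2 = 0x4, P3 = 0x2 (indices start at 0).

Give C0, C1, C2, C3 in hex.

ECB encryption: C_i = E(K, P_i).
C0: E(K, 0x8) = 0xD.
C1: E(K, 0x2) = 0x7.
C2: E(K, 0x4) = 0x1.
C3: E(K, 0x2) = 0x7.

C0 = 0xD, C1 = 0x7, C2 = 0x1, C3 = 0x7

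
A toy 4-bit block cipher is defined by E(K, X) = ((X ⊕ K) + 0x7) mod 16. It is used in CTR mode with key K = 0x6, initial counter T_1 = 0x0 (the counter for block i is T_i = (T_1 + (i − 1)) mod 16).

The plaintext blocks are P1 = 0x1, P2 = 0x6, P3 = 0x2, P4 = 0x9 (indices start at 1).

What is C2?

C2 = 0x8

CTR encryption: S_i = E(K, T_i) where T_i is the counter for block i; C_i = P_i ⊕ S_i.
C1: T = 0x0, S = E(K, T) = 0xD; 0x1 ⊕ 0xD = 0xC.
C2: T = 0x1, S = E(K, T) = 0xE; 0x6 ⊕ 0xE = 0x8.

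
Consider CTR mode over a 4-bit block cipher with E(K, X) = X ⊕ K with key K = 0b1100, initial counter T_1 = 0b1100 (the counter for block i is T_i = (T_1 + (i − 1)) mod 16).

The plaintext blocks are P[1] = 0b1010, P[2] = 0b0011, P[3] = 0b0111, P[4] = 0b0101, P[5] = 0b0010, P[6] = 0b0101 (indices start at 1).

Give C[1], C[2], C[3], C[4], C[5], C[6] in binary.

CTR encryption: S_i = E(K, T_i) where T_i is the counter for block i; C_i = P_i ⊕ S_i.
C[1]: T = 0b1100, S = E(K, T) = 0b0000; 0b1010 ⊕ 0b0000 = 0b1010.
C[2]: T = 0b1101, S = E(K, T) = 0b0001; 0b0011 ⊕ 0b0001 = 0b0010.
C[3]: T = 0b1110, S = E(K, T) = 0b0010; 0b0111 ⊕ 0b0010 = 0b0101.
C[4]: T = 0b1111, S = E(K, T) = 0b0011; 0b0101 ⊕ 0b0011 = 0b0110.
C[5]: T = 0b0000, S = E(K, T) = 0b1100; 0b0010 ⊕ 0b1100 = 0b1110.
C[6]: T = 0b0001, S = E(K, T) = 0b1101; 0b0101 ⊕ 0b1101 = 0b1000.

C[1] = 0b1010, C[2] = 0b0010, C[3] = 0b0101, C[4] = 0b0110, C[5] = 0b1110, C[6] = 0b1000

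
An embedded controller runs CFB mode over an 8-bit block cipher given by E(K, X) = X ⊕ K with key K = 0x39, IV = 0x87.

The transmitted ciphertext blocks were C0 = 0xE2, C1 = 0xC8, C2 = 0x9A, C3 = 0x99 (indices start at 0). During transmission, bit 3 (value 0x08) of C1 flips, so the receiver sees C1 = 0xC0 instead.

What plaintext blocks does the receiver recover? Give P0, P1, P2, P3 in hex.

P0 = 0x5C, P1 = 0x1B, P2 = 0x63, P3 = 0x3A

CFB decryption: P_i = C_i ⊕ E(K, C_{i−1}), with C_{−1} = IV.
Only C1 changed, to 0xC0. In CFB, a change in C_i flips the same bit in P_i and garbles P_{i+1}. Decrypting the received ciphertext:
P0: E(K, 0x87) = 0xBE; 0xE2 ⊕ 0xBE = 0x5C.
P1: E(K, 0xE2) = 0xDB; 0xC0 ⊕ 0xDB = 0x1B.
P2: E(K, 0xC0) = 0xF9; 0x9A ⊕ 0xF9 = 0x63.
P3: E(K, 0x9A) = 0xA3; 0x99 ⊕ 0xA3 = 0x3A.
Blocks that differ from the original plaintext: P1, P2.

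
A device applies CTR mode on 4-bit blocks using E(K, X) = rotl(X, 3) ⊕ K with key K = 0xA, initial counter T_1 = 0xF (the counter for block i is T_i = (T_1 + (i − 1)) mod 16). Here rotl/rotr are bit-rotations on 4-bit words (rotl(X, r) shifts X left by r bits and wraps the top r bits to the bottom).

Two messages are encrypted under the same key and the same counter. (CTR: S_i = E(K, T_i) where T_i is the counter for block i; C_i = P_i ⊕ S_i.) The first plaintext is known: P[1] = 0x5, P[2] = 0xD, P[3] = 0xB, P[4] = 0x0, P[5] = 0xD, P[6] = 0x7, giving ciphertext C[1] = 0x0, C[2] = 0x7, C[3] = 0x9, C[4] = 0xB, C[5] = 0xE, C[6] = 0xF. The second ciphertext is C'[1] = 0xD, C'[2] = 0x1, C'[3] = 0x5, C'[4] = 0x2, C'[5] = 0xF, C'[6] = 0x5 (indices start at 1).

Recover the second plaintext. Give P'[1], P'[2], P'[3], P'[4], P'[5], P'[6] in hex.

P'[1] = 0x8, P'[2] = 0xB, P'[3] = 0x7, P'[4] = 0x9, P'[5] = 0xC, P'[6] = 0xD

In CTR with a reused counter, both messages share the same keystream S_i, so C_i ⊕ C'_i = P_i ⊕ P'_i and thus P'_i = P_i ⊕ C_i ⊕ C'_i.
P'[1]: 0x5 ⊕ 0x0 ⊕ 0xD = 0x8.
P'[2]: 0xD ⊕ 0x7 ⊕ 0x1 = 0xB.
P'[3]: 0xB ⊕ 0x9 ⊕ 0x5 = 0x7.
P'[4]: 0x0 ⊕ 0xB ⊕ 0x2 = 0x9.
P'[5]: 0xD ⊕ 0xE ⊕ 0xF = 0xC.
P'[6]: 0x7 ⊕ 0xF ⊕ 0x5 = 0xD.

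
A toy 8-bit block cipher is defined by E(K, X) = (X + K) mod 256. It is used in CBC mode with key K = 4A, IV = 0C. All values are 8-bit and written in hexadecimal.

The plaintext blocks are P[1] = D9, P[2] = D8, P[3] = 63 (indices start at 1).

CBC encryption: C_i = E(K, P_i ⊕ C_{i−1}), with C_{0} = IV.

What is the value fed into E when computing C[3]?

72

C[1]: P[1] ⊕ 0C = D5; E(K, D5) = 1F.
C[2]: P[2] ⊕ 1F = C7; E(K, C7) = 11.
C[3]: P[3] ⊕ 11 = 72; E(K, 72) = BC.
So the input to E for block [3] is 72.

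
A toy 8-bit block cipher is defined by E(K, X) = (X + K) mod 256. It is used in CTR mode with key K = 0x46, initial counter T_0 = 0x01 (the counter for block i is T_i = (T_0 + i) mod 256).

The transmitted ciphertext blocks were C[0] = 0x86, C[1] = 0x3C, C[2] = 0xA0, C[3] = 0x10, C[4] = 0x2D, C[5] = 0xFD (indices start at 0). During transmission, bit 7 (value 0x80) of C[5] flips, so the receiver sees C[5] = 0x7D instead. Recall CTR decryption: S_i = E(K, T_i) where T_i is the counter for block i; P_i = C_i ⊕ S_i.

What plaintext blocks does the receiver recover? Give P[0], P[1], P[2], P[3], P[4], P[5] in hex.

P[0] = 0xC1, P[1] = 0x74, P[2] = 0xE9, P[3] = 0x5A, P[4] = 0x66, P[5] = 0x31

Only C[5] changed, to 0x7D. In CTR, a change in C_i flips the same bit in P_i only; the keystream is unaffected. Decrypting the received ciphertext:
P[0]: T = 0x01, S = E(K, T) = 0x47; 0x86 ⊕ 0x47 = 0xC1.
P[1]: T = 0x02, S = E(K, T) = 0x48; 0x3C ⊕ 0x48 = 0x74.
P[2]: T = 0x03, S = E(K, T) = 0x49; 0xA0 ⊕ 0x49 = 0xE9.
P[3]: T = 0x04, S = E(K, T) = 0x4A; 0x10 ⊕ 0x4A = 0x5A.
P[4]: T = 0x05, S = E(K, T) = 0x4B; 0x2D ⊕ 0x4B = 0x66.
P[5]: T = 0x06, S = E(K, T) = 0x4C; 0x7D ⊕ 0x4C = 0x31.
Blocks that differ from the original plaintext: P[5].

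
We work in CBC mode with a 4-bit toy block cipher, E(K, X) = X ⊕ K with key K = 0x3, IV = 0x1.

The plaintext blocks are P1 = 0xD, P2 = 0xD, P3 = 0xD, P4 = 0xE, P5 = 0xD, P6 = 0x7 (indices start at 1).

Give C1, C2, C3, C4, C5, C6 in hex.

C1 = 0xF, C2 = 0x1, C3 = 0xF, C4 = 0x2, C5 = 0xC, C6 = 0x8

CBC encryption: C_i = E(K, P_i ⊕ C_{i−1}), with C_{0} = IV.
C1: P1 ⊕ 0x1 = 0xC; E(K, 0xC) = 0xF.
C2: P2 ⊕ 0xF = 0x2; E(K, 0x2) = 0x1.
C3: P3 ⊕ 0x1 = 0xC; E(K, 0xC) = 0xF.
C4: P4 ⊕ 0xF = 0x1; E(K, 0x1) = 0x2.
C5: P5 ⊕ 0x2 = 0xF; E(K, 0xF) = 0xC.
C6: P6 ⊕ 0xC = 0xB; E(K, 0xB) = 0x8.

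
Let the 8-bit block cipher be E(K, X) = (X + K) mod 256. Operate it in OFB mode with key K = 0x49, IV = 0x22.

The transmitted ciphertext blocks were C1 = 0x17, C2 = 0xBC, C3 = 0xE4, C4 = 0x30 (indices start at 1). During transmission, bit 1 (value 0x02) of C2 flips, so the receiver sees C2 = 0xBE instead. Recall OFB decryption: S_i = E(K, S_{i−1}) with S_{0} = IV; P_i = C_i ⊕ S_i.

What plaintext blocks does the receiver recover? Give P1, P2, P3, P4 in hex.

Only C2 changed, to 0xBE. In OFB, a change in C_i flips the same bit in P_i only; the keystream is unaffected. Decrypting the received ciphertext:
P1: S = E(K, 0x22) = 0x6B; 0x17 ⊕ 0x6B = 0x7C.
P2: S = E(K, 0x6B) = 0xB4; 0xBE ⊕ 0xB4 = 0x0A.
P3: S = E(K, 0xB4) = 0xFD; 0xE4 ⊕ 0xFD = 0x19.
P4: S = E(K, 0xFD) = 0x46; 0x30 ⊕ 0x46 = 0x76.
Blocks that differ from the original plaintext: P2.

P1 = 0x7C, P2 = 0x0A, P3 = 0x19, P4 = 0x76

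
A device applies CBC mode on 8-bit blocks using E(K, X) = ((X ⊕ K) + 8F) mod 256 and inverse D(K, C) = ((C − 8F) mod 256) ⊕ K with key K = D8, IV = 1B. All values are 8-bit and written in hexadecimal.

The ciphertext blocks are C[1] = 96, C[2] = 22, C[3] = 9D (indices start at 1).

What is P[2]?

P[2] = DD

CBC decryption: P_i = D(K, C_i) ⊕ C_{i−1}, with C_{0} = IV.
P[2]: D(K, 22) = 4B; 4B ⊕ 96 = DD.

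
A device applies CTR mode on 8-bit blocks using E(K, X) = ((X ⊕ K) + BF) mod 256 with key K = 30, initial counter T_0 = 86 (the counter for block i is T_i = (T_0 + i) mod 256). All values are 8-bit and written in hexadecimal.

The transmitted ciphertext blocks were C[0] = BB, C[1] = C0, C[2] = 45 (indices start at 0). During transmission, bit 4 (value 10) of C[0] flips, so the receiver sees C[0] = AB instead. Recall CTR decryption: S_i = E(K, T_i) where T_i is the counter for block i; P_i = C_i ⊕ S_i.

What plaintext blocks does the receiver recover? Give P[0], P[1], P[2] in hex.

P[0] = DE, P[1] = B6, P[2] = 32

Only C[0] changed, to AB. In CTR, a change in C_i flips the same bit in P_i only; the keystream is unaffected. Decrypting the received ciphertext:
P[0]: T = 86, S = E(K, T) = 75; AB ⊕ 75 = DE.
P[1]: T = 87, S = E(K, T) = 76; C0 ⊕ 76 = B6.
P[2]: T = 88, S = E(K, T) = 77; 45 ⊕ 77 = 32.
Blocks that differ from the original plaintext: P[0].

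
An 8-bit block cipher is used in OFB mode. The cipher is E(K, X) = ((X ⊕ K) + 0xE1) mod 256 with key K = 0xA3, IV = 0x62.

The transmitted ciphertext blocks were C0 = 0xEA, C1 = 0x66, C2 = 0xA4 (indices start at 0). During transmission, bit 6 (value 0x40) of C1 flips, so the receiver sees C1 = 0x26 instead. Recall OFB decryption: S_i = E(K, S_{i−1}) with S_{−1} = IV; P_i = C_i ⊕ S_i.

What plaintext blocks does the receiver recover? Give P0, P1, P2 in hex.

Only C1 changed, to 0x26. In OFB, a change in C_i flips the same bit in P_i only; the keystream is unaffected. Decrypting the received ciphertext:
P0: S = E(K, 0x62) = 0xA2; 0xEA ⊕ 0xA2 = 0x48.
P1: S = E(K, 0xA2) = 0xE2; 0x26 ⊕ 0xE2 = 0xC4.
P2: S = E(K, 0xE2) = 0x22; 0xA4 ⊕ 0x22 = 0x86.
Blocks that differ from the original plaintext: P1.

P0 = 0x48, P1 = 0xC4, P2 = 0x86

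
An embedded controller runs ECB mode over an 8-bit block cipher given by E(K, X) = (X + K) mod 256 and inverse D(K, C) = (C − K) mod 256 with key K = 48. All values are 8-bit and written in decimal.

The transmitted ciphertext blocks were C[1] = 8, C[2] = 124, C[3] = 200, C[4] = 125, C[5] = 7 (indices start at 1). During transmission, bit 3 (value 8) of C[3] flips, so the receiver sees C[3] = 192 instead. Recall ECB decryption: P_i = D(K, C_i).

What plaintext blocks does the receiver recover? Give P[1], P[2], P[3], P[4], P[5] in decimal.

Only C[3] changed, to 192. In ECB, a change in C_i affects only P_i. Decrypting the received ciphertext:
P[1]: D(K, 8) = 216.
P[2]: D(K, 124) = 76.
P[3]: D(K, 192) = 144.
P[4]: D(K, 125) = 77.
P[5]: D(K, 7) = 215.
Blocks that differ from the original plaintext: P[3].

P[1] = 216, P[2] = 76, P[3] = 144, P[4] = 77, P[5] = 215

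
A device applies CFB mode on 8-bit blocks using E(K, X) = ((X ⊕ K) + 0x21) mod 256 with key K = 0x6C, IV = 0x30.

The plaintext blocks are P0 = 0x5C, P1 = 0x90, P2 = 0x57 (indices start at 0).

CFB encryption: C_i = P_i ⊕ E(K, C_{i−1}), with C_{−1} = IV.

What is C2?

C2 = 0xE4

C0: E(K, 0x30) = 0x7D; 0x5C ⊕ 0x7D = 0x21.
C1: E(K, 0x21) = 0x6E; 0x90 ⊕ 0x6E = 0xFE.
C2: E(K, 0xFE) = 0xB3; 0x57 ⊕ 0xB3 = 0xE4.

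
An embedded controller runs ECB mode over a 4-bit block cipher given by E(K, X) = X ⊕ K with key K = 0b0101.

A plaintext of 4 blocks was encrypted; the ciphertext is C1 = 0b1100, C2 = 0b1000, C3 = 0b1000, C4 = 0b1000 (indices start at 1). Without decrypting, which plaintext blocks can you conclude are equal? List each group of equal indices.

ECB encrypts each block independently with the same key, so equal ciphertext blocks imply equal plaintext blocks.
C2 = C3 = C4 = 0b1000, so P2 = P3 = P4.

P2 = P3 = P4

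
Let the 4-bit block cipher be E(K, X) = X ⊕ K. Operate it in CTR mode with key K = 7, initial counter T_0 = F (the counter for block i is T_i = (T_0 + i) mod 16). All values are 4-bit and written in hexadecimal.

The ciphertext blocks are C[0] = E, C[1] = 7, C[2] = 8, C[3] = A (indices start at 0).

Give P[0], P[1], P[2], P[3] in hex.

P[0] = 6, P[1] = 0, P[2] = E, P[3] = F

CTR decryption: S_i = E(K, T_i) where T_i is the counter for block i; P_i = C_i ⊕ S_i.
P[0]: T = F, S = E(K, T) = 8; E ⊕ 8 = 6.
P[1]: T = 0, S = E(K, T) = 7; 7 ⊕ 7 = 0.
P[2]: T = 1, S = E(K, T) = 6; 8 ⊕ 6 = E.
P[3]: T = 2, S = E(K, T) = 5; A ⊕ 5 = F.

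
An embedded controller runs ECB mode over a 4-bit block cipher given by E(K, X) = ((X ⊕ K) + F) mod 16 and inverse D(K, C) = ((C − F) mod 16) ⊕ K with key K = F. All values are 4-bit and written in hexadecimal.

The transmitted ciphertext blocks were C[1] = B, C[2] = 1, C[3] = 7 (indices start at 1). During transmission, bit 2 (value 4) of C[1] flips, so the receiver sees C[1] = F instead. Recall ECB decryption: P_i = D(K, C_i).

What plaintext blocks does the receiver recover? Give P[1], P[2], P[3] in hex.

P[1] = F, P[2] = D, P[3] = 7

Only C[1] changed, to F. In ECB, a change in C_i affects only P_i. Decrypting the received ciphertext:
P[1]: D(K, F) = F.
P[2]: D(K, 1) = D.
P[3]: D(K, 7) = 7.
Blocks that differ from the original plaintext: P[1].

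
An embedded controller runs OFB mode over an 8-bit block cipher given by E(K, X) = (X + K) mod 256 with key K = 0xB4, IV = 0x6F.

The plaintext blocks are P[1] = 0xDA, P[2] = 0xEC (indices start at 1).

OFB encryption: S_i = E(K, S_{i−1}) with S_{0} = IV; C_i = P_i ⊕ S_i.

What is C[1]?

C[1]: S = E(K, 0x6F) = 0x23; 0xDA ⊕ 0x23 = 0xF9.

C[1] = 0xF9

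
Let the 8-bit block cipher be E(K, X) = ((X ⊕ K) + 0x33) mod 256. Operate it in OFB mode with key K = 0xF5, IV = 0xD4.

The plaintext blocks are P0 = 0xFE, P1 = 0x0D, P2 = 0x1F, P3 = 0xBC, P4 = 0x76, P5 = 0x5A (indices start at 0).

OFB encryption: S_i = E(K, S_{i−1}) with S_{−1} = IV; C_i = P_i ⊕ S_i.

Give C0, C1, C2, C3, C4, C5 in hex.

C0 = 0xAA, C1 = 0xD9, C2 = 0x4B, C3 = 0x68, C4 = 0x22, C5 = 0x8E

C0: S = E(K, 0xD4) = 0x54; 0xFE ⊕ 0x54 = 0xAA.
C1: S = E(K, 0x54) = 0xD4; 0x0D ⊕ 0xD4 = 0xD9.
C2: S = E(K, 0xD4) = 0x54; 0x1F ⊕ 0x54 = 0x4B.
C3: S = E(K, 0x54) = 0xD4; 0xBC ⊕ 0xD4 = 0x68.
C4: S = E(K, 0xD4) = 0x54; 0x76 ⊕ 0x54 = 0x22.
C5: S = E(K, 0x54) = 0xD4; 0x5A ⊕ 0xD4 = 0x8E.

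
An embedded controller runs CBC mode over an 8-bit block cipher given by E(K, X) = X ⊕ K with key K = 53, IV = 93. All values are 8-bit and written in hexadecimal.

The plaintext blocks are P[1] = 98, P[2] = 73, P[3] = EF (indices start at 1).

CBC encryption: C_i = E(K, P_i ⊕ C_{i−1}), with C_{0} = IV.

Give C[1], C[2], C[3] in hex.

C[1]: P[1] ⊕ 93 = 0B; E(K, 0B) = 58.
C[2]: P[2] ⊕ 58 = 2B; E(K, 2B) = 78.
C[3]: P[3] ⊕ 78 = 97; E(K, 97) = C4.

C[1] = 58, C[2] = 78, C[3] = C4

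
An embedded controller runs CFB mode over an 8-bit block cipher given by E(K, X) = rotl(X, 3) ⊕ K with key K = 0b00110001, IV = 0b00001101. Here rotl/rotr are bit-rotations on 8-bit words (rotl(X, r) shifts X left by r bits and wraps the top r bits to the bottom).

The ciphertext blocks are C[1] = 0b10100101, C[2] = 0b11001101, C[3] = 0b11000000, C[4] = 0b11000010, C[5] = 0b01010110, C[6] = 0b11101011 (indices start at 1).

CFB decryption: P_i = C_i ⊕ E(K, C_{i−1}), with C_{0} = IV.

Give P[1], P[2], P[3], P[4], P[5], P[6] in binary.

P[1] = 0b11111100, P[2] = 0b11010001, P[3] = 0b10011111, P[4] = 0b11110101, P[5] = 0b01110001, P[6] = 0b01101000

P[1]: E(K, 0b00001101) = 0b01011001; 0b10100101 ⊕ 0b01011001 = 0b11111100.
P[2]: E(K, 0b10100101) = 0b00011100; 0b11001101 ⊕ 0b00011100 = 0b11010001.
P[3]: E(K, 0b11001101) = 0b01011111; 0b11000000 ⊕ 0b01011111 = 0b10011111.
P[4]: E(K, 0b11000000) = 0b00110111; 0b11000010 ⊕ 0b00110111 = 0b11110101.
P[5]: E(K, 0b11000010) = 0b00100111; 0b01010110 ⊕ 0b00100111 = 0b01110001.
P[6]: E(K, 0b01010110) = 0b10000011; 0b11101011 ⊕ 0b10000011 = 0b01101000.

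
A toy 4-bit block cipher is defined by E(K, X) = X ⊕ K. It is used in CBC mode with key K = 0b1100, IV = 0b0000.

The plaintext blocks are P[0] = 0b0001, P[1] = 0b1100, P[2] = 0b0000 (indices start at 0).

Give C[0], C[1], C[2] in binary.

C[0] = 0b1101, C[1] = 0b1101, C[2] = 0b0001

CBC encryption: C_i = E(K, P_i ⊕ C_{i−1}), with C_{−1} = IV.
C[0]: P[0] ⊕ 0b0000 = 0b0001; E(K, 0b0001) = 0b1101.
C[1]: P[1] ⊕ 0b1101 = 0b0001; E(K, 0b0001) = 0b1101.
C[2]: P[2] ⊕ 0b1101 = 0b1101; E(K, 0b1101) = 0b0001.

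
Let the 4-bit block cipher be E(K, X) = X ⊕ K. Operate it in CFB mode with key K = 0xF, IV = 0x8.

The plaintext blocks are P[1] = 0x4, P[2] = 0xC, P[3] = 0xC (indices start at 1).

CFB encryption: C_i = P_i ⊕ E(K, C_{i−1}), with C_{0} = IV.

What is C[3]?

C[3] = 0x3

C[1]: E(K, 0x8) = 0x7; 0x4 ⊕ 0x7 = 0x3.
C[2]: E(K, 0x3) = 0xC; 0xC ⊕ 0xC = 0x0.
C[3]: E(K, 0x0) = 0xF; 0xC ⊕ 0xF = 0x3.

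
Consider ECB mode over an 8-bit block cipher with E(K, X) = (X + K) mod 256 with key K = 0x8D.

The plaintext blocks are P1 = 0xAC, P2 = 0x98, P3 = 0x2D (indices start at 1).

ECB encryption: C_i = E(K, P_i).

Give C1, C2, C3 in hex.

C1 = 0x39, C2 = 0x25, C3 = 0xBA

C1: E(K, 0xAC) = 0x39.
C2: E(K, 0x98) = 0x25.
C3: E(K, 0x2D) = 0xBA.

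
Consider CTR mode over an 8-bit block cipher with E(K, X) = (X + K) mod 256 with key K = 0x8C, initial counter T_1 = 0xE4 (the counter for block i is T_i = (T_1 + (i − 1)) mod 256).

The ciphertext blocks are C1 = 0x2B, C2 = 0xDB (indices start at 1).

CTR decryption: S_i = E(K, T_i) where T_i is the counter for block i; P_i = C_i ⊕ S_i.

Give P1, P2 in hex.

P1: T = 0xE4, S = E(K, T) = 0x70; 0x2B ⊕ 0x70 = 0x5B.
P2: T = 0xE5, S = E(K, T) = 0x71; 0xDB ⊕ 0x71 = 0xAA.

P1 = 0x5B, P2 = 0xAA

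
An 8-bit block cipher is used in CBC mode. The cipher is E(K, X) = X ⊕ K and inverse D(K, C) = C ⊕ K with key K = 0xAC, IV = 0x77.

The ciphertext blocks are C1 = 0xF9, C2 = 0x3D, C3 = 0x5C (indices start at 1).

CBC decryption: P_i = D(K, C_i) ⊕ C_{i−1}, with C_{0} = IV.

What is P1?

P1: D(K, 0xF9) = 0x55; 0x55 ⊕ 0x77 = 0x22.

P1 = 0x22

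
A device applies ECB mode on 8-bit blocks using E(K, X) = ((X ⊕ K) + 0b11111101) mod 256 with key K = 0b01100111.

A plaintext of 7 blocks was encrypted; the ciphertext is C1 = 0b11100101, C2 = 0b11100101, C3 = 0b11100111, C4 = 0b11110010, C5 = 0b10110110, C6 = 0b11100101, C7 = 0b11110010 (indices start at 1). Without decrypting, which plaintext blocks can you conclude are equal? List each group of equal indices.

ECB encrypts each block independently with the same key, so equal ciphertext blocks imply equal plaintext blocks.
C1 = C2 = C6 = 0b11100101, so P1 = P2 = P6.
C4 = C7 = 0b11110010, so P4 = P7.

P1 = P2 = P6; P4 = P7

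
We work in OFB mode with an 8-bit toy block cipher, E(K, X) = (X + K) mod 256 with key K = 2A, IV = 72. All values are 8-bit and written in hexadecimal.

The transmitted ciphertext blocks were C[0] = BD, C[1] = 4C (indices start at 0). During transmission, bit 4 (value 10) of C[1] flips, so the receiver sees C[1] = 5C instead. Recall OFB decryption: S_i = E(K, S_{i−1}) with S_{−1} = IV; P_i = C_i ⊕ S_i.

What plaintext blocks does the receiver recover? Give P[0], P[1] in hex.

Only C[1] changed, to 5C. In OFB, a change in C_i flips the same bit in P_i only; the keystream is unaffected. Decrypting the received ciphertext:
P[0]: S = E(K, 72) = 9C; BD ⊕ 9C = 21.
P[1]: S = E(K, 9C) = C6; 5C ⊕ C6 = 9A.
Blocks that differ from the original plaintext: P[1].

P[0] = 21, P[1] = 9A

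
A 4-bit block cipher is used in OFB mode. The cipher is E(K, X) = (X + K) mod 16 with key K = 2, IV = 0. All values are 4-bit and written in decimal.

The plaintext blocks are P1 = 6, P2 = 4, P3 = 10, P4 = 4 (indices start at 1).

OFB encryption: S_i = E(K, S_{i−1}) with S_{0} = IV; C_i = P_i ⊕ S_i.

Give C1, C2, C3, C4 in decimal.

C1 = 4, C2 = 0, C3 = 12, C4 = 12

C1: S = E(K, 0) = 2; 6 ⊕ 2 = 4.
C2: S = E(K, 2) = 4; 4 ⊕ 4 = 0.
C3: S = E(K, 4) = 6; 10 ⊕ 6 = 12.
C4: S = E(K, 6) = 8; 4 ⊕ 8 = 12.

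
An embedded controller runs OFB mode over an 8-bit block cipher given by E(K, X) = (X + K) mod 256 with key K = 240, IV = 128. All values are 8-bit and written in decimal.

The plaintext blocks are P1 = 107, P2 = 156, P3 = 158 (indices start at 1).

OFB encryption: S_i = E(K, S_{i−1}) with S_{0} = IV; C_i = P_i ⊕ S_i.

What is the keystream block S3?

C1: S = E(K, 128) = 112; 107 ⊕ 112 = 27.
C2: S = E(K, 112) = 96; 156 ⊕ 96 = 252.
C3: S = E(K, 96) = 80; 158 ⊕ 80 = 206.
So S3 = 80.

80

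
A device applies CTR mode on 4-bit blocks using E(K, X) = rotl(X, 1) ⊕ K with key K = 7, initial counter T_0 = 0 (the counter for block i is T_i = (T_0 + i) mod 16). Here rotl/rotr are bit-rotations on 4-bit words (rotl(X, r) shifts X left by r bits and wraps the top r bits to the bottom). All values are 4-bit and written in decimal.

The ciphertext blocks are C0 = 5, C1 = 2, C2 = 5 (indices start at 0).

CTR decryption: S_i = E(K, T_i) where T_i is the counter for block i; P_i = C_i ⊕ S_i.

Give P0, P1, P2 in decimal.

P0: T = 0, S = E(K, T) = 7; 5 ⊕ 7 = 2.
P1: T = 1, S = E(K, T) = 5; 2 ⊕ 5 = 7.
P2: T = 2, S = E(K, T) = 3; 5 ⊕ 3 = 6.

P0 = 2, P1 = 7, P2 = 6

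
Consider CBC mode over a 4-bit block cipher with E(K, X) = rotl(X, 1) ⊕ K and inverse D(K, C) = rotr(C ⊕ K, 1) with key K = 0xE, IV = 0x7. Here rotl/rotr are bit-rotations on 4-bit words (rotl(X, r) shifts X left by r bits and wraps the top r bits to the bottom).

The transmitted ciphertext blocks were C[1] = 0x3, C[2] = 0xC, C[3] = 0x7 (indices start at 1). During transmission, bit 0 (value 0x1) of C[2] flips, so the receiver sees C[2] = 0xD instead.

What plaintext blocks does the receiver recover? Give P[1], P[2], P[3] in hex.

CBC decryption: P_i = D(K, C_i) ⊕ C_{i−1}, with C_{0} = IV.
Only C[2] changed, to 0xD. In CBC, a change in C_i garbles P_i and flips the same bit in P_{i+1}. Decrypting the received ciphertext:
P[1]: D(K, 0x3) = 0xE; 0xE ⊕ 0x7 = 0x9.
P[2]: D(K, 0xD) = 0x9; 0x9 ⊕ 0x3 = 0xA.
P[3]: D(K, 0x7) = 0xC; 0xC ⊕ 0xD = 0x1.
Blocks that differ from the original plaintext: P[2], P[3].

P[1] = 0x9, P[2] = 0xA, P[3] = 0x1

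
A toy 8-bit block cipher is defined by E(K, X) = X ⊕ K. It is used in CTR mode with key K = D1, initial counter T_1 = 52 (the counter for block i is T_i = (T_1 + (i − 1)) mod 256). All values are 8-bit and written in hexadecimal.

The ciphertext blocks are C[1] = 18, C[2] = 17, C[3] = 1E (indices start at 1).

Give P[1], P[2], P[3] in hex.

P[1] = 9B, P[2] = 95, P[3] = 9B

CTR decryption: S_i = E(K, T_i) where T_i is the counter for block i; P_i = C_i ⊕ S_i.
P[1]: T = 52, S = E(K, T) = 83; 18 ⊕ 83 = 9B.
P[2]: T = 53, S = E(K, T) = 82; 17 ⊕ 82 = 95.
P[3]: T = 54, S = E(K, T) = 85; 1E ⊕ 85 = 9B.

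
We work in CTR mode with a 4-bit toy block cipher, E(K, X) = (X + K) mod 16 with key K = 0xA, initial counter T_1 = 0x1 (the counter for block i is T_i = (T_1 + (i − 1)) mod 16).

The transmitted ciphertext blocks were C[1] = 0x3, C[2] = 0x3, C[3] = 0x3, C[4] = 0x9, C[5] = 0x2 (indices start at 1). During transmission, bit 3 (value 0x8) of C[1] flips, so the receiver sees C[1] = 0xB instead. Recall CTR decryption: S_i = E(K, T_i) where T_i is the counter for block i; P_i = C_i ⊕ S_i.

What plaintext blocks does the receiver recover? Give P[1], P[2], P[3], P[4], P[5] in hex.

P[1] = 0x0, P[2] = 0xF, P[3] = 0xE, P[4] = 0x7, P[5] = 0xD

Only C[1] changed, to 0xB. In CTR, a change in C_i flips the same bit in P_i only; the keystream is unaffected. Decrypting the received ciphertext:
P[1]: T = 0x1, S = E(K, T) = 0xB; 0xB ⊕ 0xB = 0x0.
P[2]: T = 0x2, S = E(K, T) = 0xC; 0x3 ⊕ 0xC = 0xF.
P[3]: T = 0x3, S = E(K, T) = 0xD; 0x3 ⊕ 0xD = 0xE.
P[4]: T = 0x4, S = E(K, T) = 0xE; 0x9 ⊕ 0xE = 0x7.
P[5]: T = 0x5, S = E(K, T) = 0xF; 0x2 ⊕ 0xF = 0xD.
Blocks that differ from the original plaintext: P[1].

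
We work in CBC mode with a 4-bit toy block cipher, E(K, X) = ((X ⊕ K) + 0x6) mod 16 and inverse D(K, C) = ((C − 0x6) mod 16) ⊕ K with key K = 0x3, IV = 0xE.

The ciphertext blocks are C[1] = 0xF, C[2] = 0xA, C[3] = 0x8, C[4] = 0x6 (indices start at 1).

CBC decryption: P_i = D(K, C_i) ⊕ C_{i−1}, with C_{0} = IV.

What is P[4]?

P[4] = 0xB

P[4]: D(K, 0x6) = 0x3; 0x3 ⊕ 0x8 = 0xB.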